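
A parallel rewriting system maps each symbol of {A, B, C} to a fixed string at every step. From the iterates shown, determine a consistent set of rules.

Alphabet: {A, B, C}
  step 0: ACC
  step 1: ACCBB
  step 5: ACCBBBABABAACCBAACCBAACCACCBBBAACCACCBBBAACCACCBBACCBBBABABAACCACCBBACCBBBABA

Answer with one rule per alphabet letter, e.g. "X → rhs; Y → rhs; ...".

A->ACC, B->BA, C->B

  step 0 ⇒ step 1: ACC ⇒ ACC·B·B
    A ↦ ACC
    C ↦ B
    B ↦ BA  (constrained at step 1)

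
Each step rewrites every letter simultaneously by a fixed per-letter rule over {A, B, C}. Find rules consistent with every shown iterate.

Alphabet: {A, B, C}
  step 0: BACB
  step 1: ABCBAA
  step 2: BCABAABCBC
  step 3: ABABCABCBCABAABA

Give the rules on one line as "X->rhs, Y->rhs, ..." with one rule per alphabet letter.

  step 2 ⇒ step 3: BCABAABCBC ⇒ A·BA·BC·A·BC·BC·A·BA·A·BA
    A ↦ BC
    B ↦ A
    C ↦ BA

A->BC, B->A, C->BA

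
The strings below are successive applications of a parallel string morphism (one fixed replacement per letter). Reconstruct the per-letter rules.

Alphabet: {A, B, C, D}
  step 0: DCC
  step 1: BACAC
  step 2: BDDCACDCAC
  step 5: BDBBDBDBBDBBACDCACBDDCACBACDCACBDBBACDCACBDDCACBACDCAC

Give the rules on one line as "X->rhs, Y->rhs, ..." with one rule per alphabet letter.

  step 1 ⇒ step 2: BACAC ⇒ BD·DC·AC·DC·AC
    A ↦ DC
    B ↦ BD
    C ↦ AC
  step 0 ⇒ step 1: DCC ⇒ B·AC·AC
    D ↦ B

A->DC, B->BD, C->AC, D->B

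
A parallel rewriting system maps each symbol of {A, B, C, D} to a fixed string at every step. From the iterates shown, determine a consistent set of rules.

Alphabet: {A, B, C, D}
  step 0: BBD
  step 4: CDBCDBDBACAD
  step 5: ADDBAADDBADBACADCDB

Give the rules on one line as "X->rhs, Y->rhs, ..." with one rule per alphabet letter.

A->C, B->A, C->AD, D->DB

  step 4 ⇒ step 5: CDBCDBDBACAD ⇒ AD·DB·A·AD·DB·A·DB·A·C·AD·C·DB
    A ↦ C
    B ↦ A
    C ↦ AD
    D ↦ DB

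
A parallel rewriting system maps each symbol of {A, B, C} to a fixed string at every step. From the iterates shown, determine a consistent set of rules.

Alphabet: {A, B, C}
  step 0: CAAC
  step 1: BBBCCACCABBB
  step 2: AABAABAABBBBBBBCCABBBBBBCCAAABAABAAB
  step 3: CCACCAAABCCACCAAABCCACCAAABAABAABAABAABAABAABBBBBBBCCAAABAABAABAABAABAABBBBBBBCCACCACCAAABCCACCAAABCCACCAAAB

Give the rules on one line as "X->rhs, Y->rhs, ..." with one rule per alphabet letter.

  step 2 ⇒ step 3: AABAABAABBBBBBBCCABBBBBBCCAAABAABAAB ⇒ CCA·CCA·AAB·CCA·CCA·AAB·CCA·CCA·AAB·AAB·AAB·AAB·AAB·AAB·AAB·BBB·BBB·CCA·AAB·AAB·AAB·AAB·AAB·AAB·BBB·BBB·CCA·CCA·CCA·AAB·CCA·CCA·AAB·CCA·CCA·AAB
    A ↦ CCA
    B ↦ AAB
    C ↦ BBB

A->CCA, B->AAB, C->BBB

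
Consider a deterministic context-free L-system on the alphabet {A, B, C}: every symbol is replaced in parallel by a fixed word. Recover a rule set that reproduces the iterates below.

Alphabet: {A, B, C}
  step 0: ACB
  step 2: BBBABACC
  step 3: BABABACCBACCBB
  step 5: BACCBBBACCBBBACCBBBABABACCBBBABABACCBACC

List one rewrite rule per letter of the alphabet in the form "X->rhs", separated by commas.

  step 2 ⇒ step 3: BBBABACC ⇒ BA·BA·BA·CC·BA·CC·B·B
    A ↦ CC
    B ↦ BA
    C ↦ B

A->CC, B->BA, C->B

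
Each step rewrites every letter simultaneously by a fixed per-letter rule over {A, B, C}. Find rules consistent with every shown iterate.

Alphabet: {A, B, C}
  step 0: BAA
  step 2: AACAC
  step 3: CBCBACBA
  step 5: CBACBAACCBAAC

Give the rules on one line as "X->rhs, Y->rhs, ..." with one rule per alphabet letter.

A->CB, B->C, C->A

  step 2 ⇒ step 3: AACAC ⇒ CB·CB·A·CB·A
    A ↦ CB
    C ↦ A
    B ↦ C  (constrained at step 0)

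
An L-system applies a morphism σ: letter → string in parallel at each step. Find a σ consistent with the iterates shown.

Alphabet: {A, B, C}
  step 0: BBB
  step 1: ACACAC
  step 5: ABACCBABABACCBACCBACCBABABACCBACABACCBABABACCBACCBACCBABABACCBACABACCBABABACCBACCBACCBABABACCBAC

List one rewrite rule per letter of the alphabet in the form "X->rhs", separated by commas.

  step 0 ⇒ step 1: BBB ⇒ AC·AC·AC
    B ↦ AC
    A ↦ CB  (constrained at step 1)
    C ↦ AB  (constrained at step 1)

A->CB, B->AC, C->AB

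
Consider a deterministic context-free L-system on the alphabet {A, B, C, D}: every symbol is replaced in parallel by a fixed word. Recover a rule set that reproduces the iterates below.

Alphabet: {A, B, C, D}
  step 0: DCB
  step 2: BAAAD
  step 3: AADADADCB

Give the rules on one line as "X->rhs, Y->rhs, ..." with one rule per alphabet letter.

  step 2 ⇒ step 3: BAAAD ⇒ A·AD·AD·AD·CB
    A ↦ AD
    B ↦ A
    D ↦ CB
    C ↦ B  (constrained at step 0)

A->AD, B->A, C->B, D->CB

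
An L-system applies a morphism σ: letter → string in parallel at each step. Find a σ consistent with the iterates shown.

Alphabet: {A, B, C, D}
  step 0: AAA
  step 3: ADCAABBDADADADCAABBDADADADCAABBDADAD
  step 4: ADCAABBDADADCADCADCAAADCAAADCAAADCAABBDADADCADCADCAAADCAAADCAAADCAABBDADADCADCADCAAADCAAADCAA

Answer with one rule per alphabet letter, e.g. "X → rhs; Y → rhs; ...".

A->AD, B->CAD, C->BBD, D->CAA

  step 3 ⇒ step 4: ADCAABBDADADADCAABBDADADADCAABBDADAD ⇒ AD·CAA·BBD·AD·AD·CAD·CAD·CAA·AD·CAA·AD·CAA·AD·CAA·BBD·AD·AD·CAD·CAD·CAA·AD·CAA·AD·CAA·AD·CAA·BBD·AD·AD·CAD·CAD·CAA·AD·CAA·AD·CAA
    A ↦ AD
    B ↦ CAD
    C ↦ BBD
    D ↦ CAA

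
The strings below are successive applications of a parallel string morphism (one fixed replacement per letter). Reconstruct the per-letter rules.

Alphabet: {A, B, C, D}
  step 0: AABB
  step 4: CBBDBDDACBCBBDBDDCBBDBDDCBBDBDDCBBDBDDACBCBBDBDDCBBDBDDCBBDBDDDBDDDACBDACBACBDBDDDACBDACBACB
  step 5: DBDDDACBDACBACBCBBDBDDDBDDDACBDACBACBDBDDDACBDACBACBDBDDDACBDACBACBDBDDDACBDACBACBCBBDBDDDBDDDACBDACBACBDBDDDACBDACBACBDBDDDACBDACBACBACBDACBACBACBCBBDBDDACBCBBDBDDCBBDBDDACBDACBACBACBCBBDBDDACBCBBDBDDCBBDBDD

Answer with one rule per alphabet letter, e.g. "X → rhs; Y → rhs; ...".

  step 4 ⇒ step 5: CBBDBDDACBCBBDBDDCBBDBDDCBBDBDDCBBDBDDACBCBBDBDDCBBDBDDCBBDBDDDBDDDACBDACBACBDBDDDACBDACBACB ⇒ DBD·D·D·ACB·D·ACB·ACB·CBB·DBD·D·DBD·D·D·ACB·D·ACB·ACB·DBD·D·D·ACB·D·ACB·ACB·DBD·D·D·ACB·D·ACB·ACB·DBD·D·D·ACB·D·ACB·ACB·CBB·DBD·D·DBD·D·D·ACB·D·ACB·ACB·DBD·D·D·ACB·D·ACB·ACB·DBD·D·D·ACB·D·ACB·ACB·ACB·D·ACB·ACB·ACB·CBB·DBD·D·ACB·CBB·DBD·D·CBB·DBD·D·ACB·D·ACB·ACB·ACB·CBB·DBD·D·ACB·CBB·DBD·D·CBB·DBD·D
    A ↦ CBB
    B ↦ D
    C ↦ DBD
    D ↦ ACB

A->CBB, B->D, C->DBD, D->ACB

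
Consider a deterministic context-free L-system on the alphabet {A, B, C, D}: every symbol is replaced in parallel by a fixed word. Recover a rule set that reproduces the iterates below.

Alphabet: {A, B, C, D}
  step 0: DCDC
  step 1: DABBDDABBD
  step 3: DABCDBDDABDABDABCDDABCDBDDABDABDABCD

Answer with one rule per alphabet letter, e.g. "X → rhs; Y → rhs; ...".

A->C, B->D, C->BD, D->DAB

  step 0 ⇒ step 1: DCDC ⇒ DAB·BD·DAB·BD
    C ↦ BD
    D ↦ DAB
    A ↦ C  (constrained at step 1)
    B ↦ D  (constrained at step 1)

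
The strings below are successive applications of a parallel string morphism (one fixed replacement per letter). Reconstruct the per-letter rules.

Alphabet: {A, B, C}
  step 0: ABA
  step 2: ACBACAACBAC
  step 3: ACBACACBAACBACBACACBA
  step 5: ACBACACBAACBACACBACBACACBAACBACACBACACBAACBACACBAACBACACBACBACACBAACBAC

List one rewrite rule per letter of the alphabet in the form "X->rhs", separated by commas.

  step 2 ⇒ step 3: ACBACAACBAC ⇒ ACB·A·C·ACB·A·ACB·ACB·A·C·ACB·A
    A ↦ ACB
    B ↦ C
    C ↦ A

A->ACB, B->C, C->A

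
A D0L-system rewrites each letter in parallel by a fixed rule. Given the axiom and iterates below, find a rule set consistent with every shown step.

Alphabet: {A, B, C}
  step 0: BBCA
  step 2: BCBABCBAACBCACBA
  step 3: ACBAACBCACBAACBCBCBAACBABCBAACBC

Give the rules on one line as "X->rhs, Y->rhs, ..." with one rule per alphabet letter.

A->BC, B->AC, C->BA

  step 2 ⇒ step 3: BCBABCBAACBCACBA ⇒ AC·BA·AC·BC·AC·BA·AC·BC·BC·BA·AC·BA·BC·BA·AC·BC
    A ↦ BC
    B ↦ AC
    C ↦ BA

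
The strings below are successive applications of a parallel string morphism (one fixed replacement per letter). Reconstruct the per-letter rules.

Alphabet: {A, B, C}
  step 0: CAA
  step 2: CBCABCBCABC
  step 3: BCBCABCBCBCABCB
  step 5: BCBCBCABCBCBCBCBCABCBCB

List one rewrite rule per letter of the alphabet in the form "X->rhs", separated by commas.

  step 2 ⇒ step 3: CBCABCBCABC ⇒ B·C·B·CAB·C·B·C·B·CAB·C·B
    A ↦ CAB
    B ↦ C
    C ↦ B

A->CAB, B->C, C->B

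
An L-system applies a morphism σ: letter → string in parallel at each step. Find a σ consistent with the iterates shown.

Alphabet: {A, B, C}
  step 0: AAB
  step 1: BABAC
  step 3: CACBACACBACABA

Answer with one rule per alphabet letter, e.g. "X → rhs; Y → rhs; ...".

  step 0 ⇒ step 1: AAB ⇒ BA·BA·C
    A ↦ BA
    B ↦ C
    C ↦ CA  (constrained at step 1)

A->BA, B->C, C->CA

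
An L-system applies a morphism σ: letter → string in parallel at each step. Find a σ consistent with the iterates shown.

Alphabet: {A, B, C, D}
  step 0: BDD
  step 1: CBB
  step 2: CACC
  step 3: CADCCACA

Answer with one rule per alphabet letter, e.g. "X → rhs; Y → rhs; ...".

A->DC, B->C, C->CA, D->B

  step 2 ⇒ step 3: CACC ⇒ CA·DC·CA·CA
    A ↦ DC
    C ↦ CA
  step 0 ⇒ step 1: BDD ⇒ C·B·B
    B ↦ C
  step 0 ⇒ step 1: BDD ⇒ C·B·B
    D ↦ B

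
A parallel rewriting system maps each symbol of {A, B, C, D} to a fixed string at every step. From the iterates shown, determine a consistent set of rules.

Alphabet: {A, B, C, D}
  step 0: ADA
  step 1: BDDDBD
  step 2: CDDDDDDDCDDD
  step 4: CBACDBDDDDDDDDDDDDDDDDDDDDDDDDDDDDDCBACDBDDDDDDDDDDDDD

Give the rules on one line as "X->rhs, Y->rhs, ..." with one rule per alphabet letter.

A->BD, B->CD, C->CBA, D->DD

  step 1 ⇒ step 2: BDDDBD ⇒ CD·DD·DD·DD·CD·DD
    B ↦ CD
    D ↦ DD
  step 0 ⇒ step 1: ADA ⇒ BD·DD·BD
    A ↦ BD
    C ↦ CBA  (constrained at step 2)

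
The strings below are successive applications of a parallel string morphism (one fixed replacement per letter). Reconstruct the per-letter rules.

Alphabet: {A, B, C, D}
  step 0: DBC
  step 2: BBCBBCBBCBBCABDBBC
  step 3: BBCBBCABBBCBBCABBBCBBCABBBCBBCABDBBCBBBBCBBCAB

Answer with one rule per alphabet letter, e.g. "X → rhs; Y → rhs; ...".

A->D, B->BBC, C->AB, D->BB

  step 2 ⇒ step 3: BBCBBCBBCBBCABDBBC ⇒ BBC·BBC·AB·BBC·BBC·AB·BBC·BBC·AB·BBC·BBC·AB·D·BBC·BB·BBC·BBC·AB
    A ↦ D
    B ↦ BBC
    C ↦ AB
    D ↦ BB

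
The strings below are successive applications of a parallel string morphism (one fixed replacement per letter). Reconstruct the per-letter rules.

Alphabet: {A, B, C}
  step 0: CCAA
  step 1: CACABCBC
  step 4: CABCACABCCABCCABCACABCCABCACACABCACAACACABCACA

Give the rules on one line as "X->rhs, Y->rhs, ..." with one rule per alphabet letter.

A->BC, B->A, C->CA

  step 0 ⇒ step 1: CCAA ⇒ CA·CA·BC·BC
    A ↦ BC
    C ↦ CA
    B ↦ A  (constrained at step 1)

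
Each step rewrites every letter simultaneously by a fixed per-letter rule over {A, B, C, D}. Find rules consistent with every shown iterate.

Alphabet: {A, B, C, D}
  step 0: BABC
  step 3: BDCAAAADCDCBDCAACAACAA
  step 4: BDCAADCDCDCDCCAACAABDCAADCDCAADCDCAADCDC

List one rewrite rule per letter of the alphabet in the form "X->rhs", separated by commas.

A->DC, B->BD, C->AA, D->C

  step 3 ⇒ step 4: BDCAAAADCDCBDCAACAACAA ⇒ BD·C·AA·DC·DC·DC·DC·C·AA·C·AA·BD·C·AA·DC·DC·AA·DC·DC·AA·DC·DC
    A ↦ DC
    B ↦ BD
    C ↦ AA
    D ↦ C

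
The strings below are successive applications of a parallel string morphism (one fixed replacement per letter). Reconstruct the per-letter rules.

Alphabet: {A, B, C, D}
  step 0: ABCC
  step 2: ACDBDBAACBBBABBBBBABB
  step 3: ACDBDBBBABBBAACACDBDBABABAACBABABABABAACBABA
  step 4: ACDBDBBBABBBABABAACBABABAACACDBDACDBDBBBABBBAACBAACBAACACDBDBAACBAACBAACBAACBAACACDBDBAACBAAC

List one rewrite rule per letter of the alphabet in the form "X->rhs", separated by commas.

  step 3 ⇒ step 4: ACDBDBBBABBBAACACDBDBABABAACBABABABABAACBABA ⇒ AC·DBD·BB·BA·BB·BA·BA·BA·AC·BA·BA·BA·AC·AC·DBD·AC·DBD·BB·BA·BB·BA·AC·BA·AC·BA·AC·AC·DBD·BA·AC·BA·AC·BA·AC·BA·AC·BA·AC·AC·DBD·BA·AC·BA·AC
    A ↦ AC
    B ↦ BA
    C ↦ DBD
    D ↦ BB

A->AC, B->BA, C->DBD, D->BB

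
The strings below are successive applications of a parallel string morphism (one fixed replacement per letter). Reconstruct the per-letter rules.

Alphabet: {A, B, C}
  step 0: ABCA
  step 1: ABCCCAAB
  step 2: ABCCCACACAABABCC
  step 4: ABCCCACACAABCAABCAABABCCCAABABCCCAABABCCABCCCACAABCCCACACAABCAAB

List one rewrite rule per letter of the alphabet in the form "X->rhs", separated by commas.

  step 1 ⇒ step 2: ABCCCAAB ⇒ AB·CC·CA·CA·CA·AB·AB·CC
    A ↦ AB
    B ↦ CC
    C ↦ CA

A->AB, B->CC, C->CA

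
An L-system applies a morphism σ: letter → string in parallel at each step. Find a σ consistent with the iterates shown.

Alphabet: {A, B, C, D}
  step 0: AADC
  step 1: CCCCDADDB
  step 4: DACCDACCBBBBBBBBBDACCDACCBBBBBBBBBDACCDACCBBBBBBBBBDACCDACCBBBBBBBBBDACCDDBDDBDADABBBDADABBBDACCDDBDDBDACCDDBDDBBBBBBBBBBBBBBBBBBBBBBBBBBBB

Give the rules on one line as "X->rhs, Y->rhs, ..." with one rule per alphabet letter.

  step 0 ⇒ step 1: AADC ⇒ CC·CC·DA·DDB
    A ↦ CC
    C ↦ DDB
    D ↦ DA
    B ↦ BBB  (constrained at step 1)

A->CC, B->BBB, C->DDB, D->DA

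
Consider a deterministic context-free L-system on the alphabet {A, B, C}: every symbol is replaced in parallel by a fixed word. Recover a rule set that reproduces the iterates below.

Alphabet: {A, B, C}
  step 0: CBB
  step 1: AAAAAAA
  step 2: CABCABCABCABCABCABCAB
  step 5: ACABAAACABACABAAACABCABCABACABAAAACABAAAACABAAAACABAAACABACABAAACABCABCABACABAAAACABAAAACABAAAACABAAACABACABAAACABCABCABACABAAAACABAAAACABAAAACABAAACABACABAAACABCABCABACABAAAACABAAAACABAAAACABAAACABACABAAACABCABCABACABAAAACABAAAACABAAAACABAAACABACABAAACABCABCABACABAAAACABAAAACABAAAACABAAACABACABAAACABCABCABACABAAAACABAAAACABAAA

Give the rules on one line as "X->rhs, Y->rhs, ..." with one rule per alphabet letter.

  step 1 ⇒ step 2: AAAAAAA ⇒ CAB·CAB·CAB·CAB·CAB·CAB·CAB
    A ↦ CAB
  step 0 ⇒ step 1: CBB ⇒ A·AAA·AAA
    B ↦ AAA
  step 0 ⇒ step 1: CBB ⇒ A·AAA·AAA
    C ↦ A

A->CAB, B->AAA, C->A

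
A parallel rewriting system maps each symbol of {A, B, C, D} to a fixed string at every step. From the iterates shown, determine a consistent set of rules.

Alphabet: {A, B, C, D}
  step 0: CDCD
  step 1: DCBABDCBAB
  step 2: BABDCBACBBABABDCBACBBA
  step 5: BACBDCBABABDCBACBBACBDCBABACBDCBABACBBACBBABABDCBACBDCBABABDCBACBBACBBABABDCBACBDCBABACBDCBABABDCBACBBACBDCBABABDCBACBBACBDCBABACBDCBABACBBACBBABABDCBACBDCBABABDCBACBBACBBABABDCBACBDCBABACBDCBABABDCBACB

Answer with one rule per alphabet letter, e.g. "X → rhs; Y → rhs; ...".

  step 1 ⇒ step 2: DCBABDCBAB ⇒ BAB·DC·BA·CB·BA·BAB·DC·BA·CB·BA
    A ↦ CB
    B ↦ BA
    C ↦ DC
    D ↦ BAB

A->CB, B->BA, C->DC, D->BAB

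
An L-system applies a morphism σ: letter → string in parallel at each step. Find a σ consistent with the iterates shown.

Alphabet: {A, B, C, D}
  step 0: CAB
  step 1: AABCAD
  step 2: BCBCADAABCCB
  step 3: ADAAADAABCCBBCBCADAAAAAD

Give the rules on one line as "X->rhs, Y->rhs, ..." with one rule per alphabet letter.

  step 2 ⇒ step 3: BCBCADAABCCB ⇒ AD·AA·AD·AA·BC·CB·BC·BC·AD·AA·AA·AD
    A ↦ BC
    B ↦ AD
    C ↦ AA
    D ↦ CB

A->BC, B->AD, C->AA, D->CB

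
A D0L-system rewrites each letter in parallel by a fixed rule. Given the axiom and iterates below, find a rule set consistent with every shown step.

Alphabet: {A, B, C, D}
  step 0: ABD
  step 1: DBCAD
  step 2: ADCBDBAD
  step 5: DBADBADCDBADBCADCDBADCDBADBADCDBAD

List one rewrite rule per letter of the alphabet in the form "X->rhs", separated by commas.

A->DB, B->C, C->B, D->AD

  step 1 ⇒ step 2: DBCAD ⇒ AD·C·B·DB·AD
    A ↦ DB
    B ↦ C
    C ↦ B
    D ↦ AD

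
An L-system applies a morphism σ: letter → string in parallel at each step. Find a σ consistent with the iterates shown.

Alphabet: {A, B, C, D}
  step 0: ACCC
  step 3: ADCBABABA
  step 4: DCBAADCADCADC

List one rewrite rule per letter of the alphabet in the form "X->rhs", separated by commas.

A->DC, B->A, C->A, D->B

  step 3 ⇒ step 4: ADCBABABA ⇒ DC·B·A·A·DC·A·DC·A·DC
    A ↦ DC
    B ↦ A
    C ↦ A
    D ↦ B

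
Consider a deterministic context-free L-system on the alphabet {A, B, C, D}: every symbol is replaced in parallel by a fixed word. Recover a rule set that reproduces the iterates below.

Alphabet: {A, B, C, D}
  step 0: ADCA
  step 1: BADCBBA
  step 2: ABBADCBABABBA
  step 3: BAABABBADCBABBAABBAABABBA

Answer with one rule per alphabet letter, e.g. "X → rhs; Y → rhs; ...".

  step 2 ⇒ step 3: ABBADCBABABBA ⇒ BA·AB·AB·BA·DC·B·AB·BA·AB·BA·AB·AB·BA
    A ↦ BA
    B ↦ AB
    C ↦ B
    D ↦ DC

A->BA, B->AB, C->B, D->DC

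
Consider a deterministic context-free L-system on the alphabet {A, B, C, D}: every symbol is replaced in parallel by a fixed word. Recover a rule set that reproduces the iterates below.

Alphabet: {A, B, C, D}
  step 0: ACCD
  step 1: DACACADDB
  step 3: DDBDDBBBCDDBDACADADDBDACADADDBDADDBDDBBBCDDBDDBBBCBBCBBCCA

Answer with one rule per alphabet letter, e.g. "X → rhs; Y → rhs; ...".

  step 0 ⇒ step 1: ACCD ⇒ DA·CA·CA·DDB
    A ↦ DA
    C ↦ CA
    D ↦ DDB
    B ↦ BBC  (constrained at step 1)

A->DA, B->BBC, C->CA, D->DDB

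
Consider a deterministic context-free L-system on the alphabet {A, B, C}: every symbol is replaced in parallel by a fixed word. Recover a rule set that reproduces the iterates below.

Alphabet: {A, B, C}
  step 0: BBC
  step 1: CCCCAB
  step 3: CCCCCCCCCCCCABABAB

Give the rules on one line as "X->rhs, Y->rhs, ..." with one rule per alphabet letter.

  step 0 ⇒ step 1: BBC ⇒ CC·CC·AB
    B ↦ CC
    C ↦ AB
    A ↦ C  (constrained at step 1)

A->C, B->CC, C->AB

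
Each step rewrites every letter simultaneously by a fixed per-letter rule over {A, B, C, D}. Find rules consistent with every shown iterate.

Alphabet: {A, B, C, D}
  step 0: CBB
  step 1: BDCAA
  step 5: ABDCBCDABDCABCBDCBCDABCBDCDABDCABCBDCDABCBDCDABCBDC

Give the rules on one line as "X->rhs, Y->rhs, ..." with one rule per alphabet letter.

  step 0 ⇒ step 1: CBB ⇒ BDC·A·A
    B ↦ A
    C ↦ BDC
    A ↦ D  (constrained at step 1)
    D ↦ BC  (constrained at step 1)

A->D, B->A, C->BDC, D->BC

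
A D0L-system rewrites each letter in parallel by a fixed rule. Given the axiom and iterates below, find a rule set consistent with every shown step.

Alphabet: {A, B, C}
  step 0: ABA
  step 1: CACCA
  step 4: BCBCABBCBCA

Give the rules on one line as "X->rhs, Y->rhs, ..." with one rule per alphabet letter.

  step 0 ⇒ step 1: ABA ⇒ CA·C·CA
    A ↦ CA
    B ↦ C
    C ↦ B  (constrained at step 1)

A->CA, B->C, C->B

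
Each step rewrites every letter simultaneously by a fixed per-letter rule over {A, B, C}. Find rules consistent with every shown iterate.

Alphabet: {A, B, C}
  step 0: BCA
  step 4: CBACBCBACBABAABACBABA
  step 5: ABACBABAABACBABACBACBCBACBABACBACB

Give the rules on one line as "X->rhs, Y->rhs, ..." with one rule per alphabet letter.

A->CB, B->A, C->AB

  step 4 ⇒ step 5: CBACBCBACBABAABACBABA ⇒ AB·A·CB·AB·A·AB·A·CB·AB·A·CB·A·CB·CB·A·CB·AB·A·CB·A·CB
    A ↦ CB
    B ↦ A
    C ↦ AB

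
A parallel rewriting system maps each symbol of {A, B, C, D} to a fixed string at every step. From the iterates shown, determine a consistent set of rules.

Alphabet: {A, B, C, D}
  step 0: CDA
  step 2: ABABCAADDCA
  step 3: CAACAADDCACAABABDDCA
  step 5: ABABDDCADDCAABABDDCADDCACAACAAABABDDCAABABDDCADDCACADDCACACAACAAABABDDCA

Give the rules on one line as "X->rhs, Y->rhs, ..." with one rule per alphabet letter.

A->CA, B->A, C->DD, D->AB

  step 2 ⇒ step 3: ABABCAADDCA ⇒ CA·A·CA·A·DD·CA·CA·AB·AB·DD·CA
    A ↦ CA
    B ↦ A
    C ↦ DD
    D ↦ AB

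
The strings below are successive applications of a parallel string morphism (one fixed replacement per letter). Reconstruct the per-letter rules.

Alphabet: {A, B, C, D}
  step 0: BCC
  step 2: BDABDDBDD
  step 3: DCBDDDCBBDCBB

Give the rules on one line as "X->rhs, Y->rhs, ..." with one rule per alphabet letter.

A->DD, B->DC, C->DA, D->B

  step 2 ⇒ step 3: BDABDDBDD ⇒ DC·B·DD·DC·B·B·DC·B·B
    A ↦ DD
    B ↦ DC
    D ↦ B
    C ↦ DA  (constrained at step 0)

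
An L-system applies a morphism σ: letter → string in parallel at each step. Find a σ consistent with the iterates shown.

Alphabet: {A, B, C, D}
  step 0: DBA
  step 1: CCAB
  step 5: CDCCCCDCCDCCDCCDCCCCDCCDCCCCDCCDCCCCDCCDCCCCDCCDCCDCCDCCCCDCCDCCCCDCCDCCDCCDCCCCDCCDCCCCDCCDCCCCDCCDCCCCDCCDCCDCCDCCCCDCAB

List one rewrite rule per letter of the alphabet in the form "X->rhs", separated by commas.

A->B, B->A, C->CDC, D->CC

  step 0 ⇒ step 1: DBA ⇒ CC·A·B
    A ↦ B
    B ↦ A
    D ↦ CC
    C ↦ CDC  (constrained at step 1)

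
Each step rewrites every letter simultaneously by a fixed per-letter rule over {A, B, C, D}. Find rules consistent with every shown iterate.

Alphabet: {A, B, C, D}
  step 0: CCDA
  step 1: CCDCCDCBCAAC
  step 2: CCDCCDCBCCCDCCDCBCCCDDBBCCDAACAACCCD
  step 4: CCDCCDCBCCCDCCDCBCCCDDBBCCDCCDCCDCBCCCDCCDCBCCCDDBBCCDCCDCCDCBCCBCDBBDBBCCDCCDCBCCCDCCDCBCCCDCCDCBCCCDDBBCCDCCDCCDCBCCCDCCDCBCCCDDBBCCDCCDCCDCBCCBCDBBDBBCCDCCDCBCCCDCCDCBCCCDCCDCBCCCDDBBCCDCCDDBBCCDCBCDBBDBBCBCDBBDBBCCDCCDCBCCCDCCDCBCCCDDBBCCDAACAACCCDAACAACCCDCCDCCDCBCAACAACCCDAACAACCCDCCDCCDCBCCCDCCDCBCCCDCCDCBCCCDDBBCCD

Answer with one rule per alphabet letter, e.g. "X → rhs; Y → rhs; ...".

A->AAC, B->DBB, C->CCD, D->CBC

  step 1 ⇒ step 2: CCDCCDCBCAAC ⇒ CCD·CCD·CBC·CCD·CCD·CBC·CCD·DBB·CCD·AAC·AAC·CCD
    A ↦ AAC
    B ↦ DBB
    C ↦ CCD
    D ↦ CBC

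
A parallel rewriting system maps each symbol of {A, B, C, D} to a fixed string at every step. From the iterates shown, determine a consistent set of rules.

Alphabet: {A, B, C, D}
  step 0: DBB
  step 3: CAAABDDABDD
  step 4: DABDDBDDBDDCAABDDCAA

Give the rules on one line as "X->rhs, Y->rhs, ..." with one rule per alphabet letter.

  step 3 ⇒ step 4: CAAABDDABDD ⇒ DA·BDD·BDD·BDD·C·A·A·BDD·C·A·A
    A ↦ BDD
    B ↦ C
    C ↦ DA
    D ↦ A

A->BDD, B->C, C->DA, D->A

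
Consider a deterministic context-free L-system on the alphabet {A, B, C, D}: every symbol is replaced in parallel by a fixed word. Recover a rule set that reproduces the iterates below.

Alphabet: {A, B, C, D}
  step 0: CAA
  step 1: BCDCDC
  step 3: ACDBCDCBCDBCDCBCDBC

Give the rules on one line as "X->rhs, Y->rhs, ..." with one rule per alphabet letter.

A->DC, B->D, C->BC, D->AC

  step 0 ⇒ step 1: CAA ⇒ BC·DC·DC
    A ↦ DC
    C ↦ BC
    B ↦ D  (constrained at step 1)
    D ↦ AC  (constrained at step 1)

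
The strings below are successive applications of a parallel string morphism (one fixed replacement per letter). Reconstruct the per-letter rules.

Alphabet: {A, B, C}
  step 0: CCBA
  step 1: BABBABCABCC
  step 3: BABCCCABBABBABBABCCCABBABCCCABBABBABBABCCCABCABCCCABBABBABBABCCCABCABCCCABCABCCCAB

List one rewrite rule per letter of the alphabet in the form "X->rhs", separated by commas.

A->CC, B->CAB, C->BAB

  step 0 ⇒ step 1: CCBA ⇒ BAB·BAB·CAB·CC
    A ↦ CC
    B ↦ CAB
    C ↦ BAB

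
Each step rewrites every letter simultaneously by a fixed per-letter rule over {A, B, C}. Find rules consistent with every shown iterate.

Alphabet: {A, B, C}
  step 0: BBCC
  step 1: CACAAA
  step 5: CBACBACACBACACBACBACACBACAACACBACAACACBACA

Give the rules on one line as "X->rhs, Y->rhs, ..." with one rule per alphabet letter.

A->CB, B->CA, C->A

  step 0 ⇒ step 1: BBCC ⇒ CA·CA·A·A
    B ↦ CA
    C ↦ A
    A ↦ CB  (constrained at step 1)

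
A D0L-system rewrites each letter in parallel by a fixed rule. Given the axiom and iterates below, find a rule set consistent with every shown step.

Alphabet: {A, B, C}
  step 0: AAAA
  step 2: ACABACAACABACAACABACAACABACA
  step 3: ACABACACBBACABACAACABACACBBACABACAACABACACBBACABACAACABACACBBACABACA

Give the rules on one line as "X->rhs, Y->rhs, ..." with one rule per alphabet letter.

A->ACA, B->CBB, C->B

  step 2 ⇒ step 3: ACABACAACABACAACABACAACABACA ⇒ ACA·B·ACA·CBB·ACA·B·ACA·ACA·B·ACA·CBB·ACA·B·ACA·ACA·B·ACA·CBB·ACA·B·ACA·ACA·B·ACA·CBB·ACA·B·ACA
    A ↦ ACA
    B ↦ CBB
    C ↦ B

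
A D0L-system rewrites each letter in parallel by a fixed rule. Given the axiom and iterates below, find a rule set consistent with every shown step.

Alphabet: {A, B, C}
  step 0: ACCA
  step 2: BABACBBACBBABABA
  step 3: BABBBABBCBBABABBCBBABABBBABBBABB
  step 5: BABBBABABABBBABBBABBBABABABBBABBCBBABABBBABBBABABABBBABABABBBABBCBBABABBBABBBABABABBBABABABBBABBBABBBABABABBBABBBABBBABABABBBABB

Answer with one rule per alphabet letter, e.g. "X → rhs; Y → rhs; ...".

A->BB, B->BA, C->CB

  step 2 ⇒ step 3: BABACBBACBBABABA ⇒ BA·BB·BA·BB·CB·BA·BA·BB·CB·BA·BA·BB·BA·BB·BA·BB
    A ↦ BB
    B ↦ BA
    C ↦ CB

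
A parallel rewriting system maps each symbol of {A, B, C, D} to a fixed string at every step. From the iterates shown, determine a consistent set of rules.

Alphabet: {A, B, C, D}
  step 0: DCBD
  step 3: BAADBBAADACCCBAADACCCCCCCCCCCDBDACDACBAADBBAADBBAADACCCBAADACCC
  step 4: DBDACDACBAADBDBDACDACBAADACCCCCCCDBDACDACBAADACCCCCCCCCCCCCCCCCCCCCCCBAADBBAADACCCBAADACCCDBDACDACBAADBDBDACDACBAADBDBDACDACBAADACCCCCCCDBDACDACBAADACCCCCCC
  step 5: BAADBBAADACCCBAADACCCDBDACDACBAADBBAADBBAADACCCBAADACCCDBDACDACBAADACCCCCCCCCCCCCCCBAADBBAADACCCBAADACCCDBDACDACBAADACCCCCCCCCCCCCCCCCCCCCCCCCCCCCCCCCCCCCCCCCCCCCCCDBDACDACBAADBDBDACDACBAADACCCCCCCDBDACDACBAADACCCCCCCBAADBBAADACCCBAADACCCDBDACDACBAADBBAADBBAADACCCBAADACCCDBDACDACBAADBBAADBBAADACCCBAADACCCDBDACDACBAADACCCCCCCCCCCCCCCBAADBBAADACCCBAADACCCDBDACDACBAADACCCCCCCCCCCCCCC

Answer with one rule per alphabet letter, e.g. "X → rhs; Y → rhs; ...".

  step 4 ⇒ step 5: DBDACDACBAADBDBDACDACBAADACCCCCCCDBDACDACBAADACCCCCCCCCCCCCCCCCCCCCCCBAADBBAADACCCBAADACCCDBDACDACBAADBDBDACDACBAADBDBDACDACBAADACCCCCCCDBDACDACBAADACCCCCCC ⇒ BAA·DB·BAA·DAC·CC·BAA·DAC·CC·DB·DAC·DAC·BAA·DB·BAA·DB·BAA·DAC·CC·BAA·DAC·CC·DB·DAC·DAC·BAA·DAC·CC·CC·CC·CC·CC·CC·CC·BAA·DB·BAA·DAC·CC·BAA·DAC·CC·DB·DAC·DAC·BAA·DAC·CC·CC·CC·CC·CC·CC·CC·CC·CC·CC·CC·CC·CC·CC·CC·CC·CC·CC·CC·CC·CC·CC·CC·DB·DAC·DAC·BAA·DB·DB·DAC·DAC·BAA·DAC·CC·CC·CC·DB·DAC·DAC·BAA·DAC·CC·CC·CC·BAA·DB·BAA·DAC·CC·BAA·DAC·CC·DB·DAC·DAC·BAA·DB·BAA·DB·BAA·DAC·CC·BAA·DAC·CC·DB·DAC·DAC·BAA·DB·BAA·DB·BAA·DAC·CC·BAA·DAC·CC·DB·DAC·DAC·BAA·DAC·CC·CC·CC·CC·CC·CC·CC·BAA·DB·BAA·DAC·CC·BAA·DAC·CC·DB·DAC·DAC·BAA·DAC·CC·CC·CC·CC·CC·CC·CC
    A ↦ DAC
    B ↦ DB
    C ↦ CC
    D ↦ BAA

A->DAC, B->DB, C->CC, D->BAA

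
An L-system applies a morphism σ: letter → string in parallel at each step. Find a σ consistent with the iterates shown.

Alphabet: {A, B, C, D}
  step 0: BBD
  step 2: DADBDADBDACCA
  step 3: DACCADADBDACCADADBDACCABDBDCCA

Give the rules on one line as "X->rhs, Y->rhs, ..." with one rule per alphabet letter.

  step 2 ⇒ step 3: DADBDADBDACCA ⇒ DA·CCA·DA·DB·DA·CCA·DA·DB·DA·CCA·BD·BD·CCA
    A ↦ CCA
    B ↦ DB
    C ↦ BD
    D ↦ DA

A->CCA, B->DB, C->BD, D->DA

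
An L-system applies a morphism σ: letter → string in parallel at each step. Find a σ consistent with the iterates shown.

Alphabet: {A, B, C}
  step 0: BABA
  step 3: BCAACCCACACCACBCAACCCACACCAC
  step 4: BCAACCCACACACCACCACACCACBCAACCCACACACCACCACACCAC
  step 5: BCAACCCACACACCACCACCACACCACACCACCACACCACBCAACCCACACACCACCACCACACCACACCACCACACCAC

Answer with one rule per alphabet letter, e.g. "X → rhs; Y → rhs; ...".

  step 4 ⇒ step 5: BCAACCCACACACCACCACACCACBCAACCCACACACCACCACACCAC ⇒ BCA·AC·C·C·AC·AC·AC·C·AC·C·AC·C·AC·AC·C·AC·AC·C·AC·C·AC·AC·C·AC·BCA·AC·C·C·AC·AC·AC·C·AC·C·AC·C·AC·AC·C·AC·AC·C·AC·C·AC·AC·C·AC
    A ↦ C
    B ↦ BCA
    C ↦ AC

A->C, B->BCA, C->AC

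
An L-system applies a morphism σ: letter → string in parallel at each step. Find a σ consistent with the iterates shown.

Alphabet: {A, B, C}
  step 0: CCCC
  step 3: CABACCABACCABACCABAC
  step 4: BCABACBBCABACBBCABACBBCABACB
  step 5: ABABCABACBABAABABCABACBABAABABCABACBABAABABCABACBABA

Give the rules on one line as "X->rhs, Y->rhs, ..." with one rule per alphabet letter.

A->C, B->ABA, C->B

  step 4 ⇒ step 5: BCABACBBCABACBBCABACBBCABACB ⇒ ABA·B·C·ABA·C·B·ABA·ABA·B·C·ABA·C·B·ABA·ABA·B·C·ABA·C·B·ABA·ABA·B·C·ABA·C·B·ABA
    A ↦ C
    B ↦ ABA
    C ↦ B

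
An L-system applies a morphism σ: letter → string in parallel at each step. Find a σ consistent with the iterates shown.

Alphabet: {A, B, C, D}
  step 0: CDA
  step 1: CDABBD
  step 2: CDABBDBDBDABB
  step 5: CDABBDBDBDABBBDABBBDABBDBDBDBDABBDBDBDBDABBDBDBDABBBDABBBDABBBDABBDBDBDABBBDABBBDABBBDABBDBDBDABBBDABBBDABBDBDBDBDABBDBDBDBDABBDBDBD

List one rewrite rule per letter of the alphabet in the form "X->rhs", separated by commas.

  step 1 ⇒ step 2: CDABBD ⇒ CD·ABB·D·BD·BD·ABB
    A ↦ D
    B ↦ BD
    C ↦ CD
    D ↦ ABB

A->D, B->BD, C->CD, D->ABB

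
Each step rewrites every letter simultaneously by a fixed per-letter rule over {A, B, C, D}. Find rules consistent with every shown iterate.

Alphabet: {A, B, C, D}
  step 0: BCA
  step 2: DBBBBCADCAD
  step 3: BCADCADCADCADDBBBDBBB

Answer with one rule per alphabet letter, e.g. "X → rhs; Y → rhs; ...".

A->B, B->CAD, C->DB, D->B

  step 2 ⇒ step 3: DBBBBCADCAD ⇒ B·CAD·CAD·CAD·CAD·DB·B·B·DB·B·B
    A ↦ B
    B ↦ CAD
    C ↦ DB
    D ↦ B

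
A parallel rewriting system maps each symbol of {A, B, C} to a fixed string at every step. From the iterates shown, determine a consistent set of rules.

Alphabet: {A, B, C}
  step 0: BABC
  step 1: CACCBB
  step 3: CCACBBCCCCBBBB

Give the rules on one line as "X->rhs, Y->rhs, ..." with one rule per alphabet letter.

  step 0 ⇒ step 1: BABC ⇒ C·AC·C·BB
    A ↦ AC
    B ↦ C
    C ↦ BB

A->AC, B->C, C->BB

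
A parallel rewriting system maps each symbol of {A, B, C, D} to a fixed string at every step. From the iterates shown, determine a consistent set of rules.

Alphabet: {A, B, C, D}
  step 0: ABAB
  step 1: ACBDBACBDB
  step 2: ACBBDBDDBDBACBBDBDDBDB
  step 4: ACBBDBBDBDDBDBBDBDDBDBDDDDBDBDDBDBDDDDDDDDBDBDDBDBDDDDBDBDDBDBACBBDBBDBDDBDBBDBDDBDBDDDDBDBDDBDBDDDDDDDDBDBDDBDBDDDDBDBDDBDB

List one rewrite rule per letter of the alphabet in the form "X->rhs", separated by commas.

A->AC, B->BDB, C->B, D->DD

  step 1 ⇒ step 2: ACBDBACBDB ⇒ AC·B·BDB·DD·BDB·AC·B·BDB·DD·BDB
    A ↦ AC
    B ↦ BDB
    C ↦ B
    D ↦ DD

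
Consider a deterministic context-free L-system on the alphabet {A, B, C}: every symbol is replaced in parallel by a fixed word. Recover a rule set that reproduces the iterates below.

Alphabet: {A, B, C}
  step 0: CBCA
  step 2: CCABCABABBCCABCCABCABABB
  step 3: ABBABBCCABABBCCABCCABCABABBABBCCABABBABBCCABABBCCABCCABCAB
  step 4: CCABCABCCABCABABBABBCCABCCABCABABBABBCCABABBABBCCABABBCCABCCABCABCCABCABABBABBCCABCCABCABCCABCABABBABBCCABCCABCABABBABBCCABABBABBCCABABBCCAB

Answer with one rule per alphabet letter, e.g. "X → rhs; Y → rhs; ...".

  step 3 ⇒ step 4: ABBABBCCABABBCCABCCABCABABBABBCCABABBABBCCABABBCCABCCABCAB ⇒ C·CAB·CAB·C·CAB·CAB·ABB·ABB·C·CAB·C·CAB·CAB·ABB·ABB·C·CAB·ABB·ABB·C·CAB·ABB·C·CAB·C·CAB·CAB·C·CAB·CAB·ABB·ABB·C·CAB·C·CAB·CAB·C·CAB·CAB·ABB·ABB·C·CAB·C·CAB·CAB·ABB·ABB·C·CAB·ABB·ABB·C·CAB·ABB·C·CAB
    A ↦ C
    B ↦ CAB
    C ↦ ABB

A->C, B->CAB, C->ABB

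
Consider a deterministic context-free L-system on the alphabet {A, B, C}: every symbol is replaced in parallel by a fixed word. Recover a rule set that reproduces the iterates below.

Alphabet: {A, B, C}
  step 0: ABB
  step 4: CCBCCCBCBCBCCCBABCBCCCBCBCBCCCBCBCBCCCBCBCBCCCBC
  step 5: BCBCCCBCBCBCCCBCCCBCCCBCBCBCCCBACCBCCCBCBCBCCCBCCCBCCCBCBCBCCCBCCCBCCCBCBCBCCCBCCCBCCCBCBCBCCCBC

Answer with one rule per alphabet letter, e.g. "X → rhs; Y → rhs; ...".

A->BA, B->CC, C->BC

  step 4 ⇒ step 5: CCBCCCBCBCBCCCBABCBCCCBCBCBCCCBCBCBCCCBCBCBCCCBC ⇒ BC·BC·CC·BC·BC·BC·CC·BC·CC·BC·CC·BC·BC·BC·CC·BA·CC·BC·CC·BC·BC·BC·CC·BC·CC·BC·CC·BC·BC·BC·CC·BC·CC·BC·CC·BC·BC·BC·CC·BC·CC·BC·CC·BC·BC·BC·CC·BC
    A ↦ BA
    B ↦ CC
    C ↦ BC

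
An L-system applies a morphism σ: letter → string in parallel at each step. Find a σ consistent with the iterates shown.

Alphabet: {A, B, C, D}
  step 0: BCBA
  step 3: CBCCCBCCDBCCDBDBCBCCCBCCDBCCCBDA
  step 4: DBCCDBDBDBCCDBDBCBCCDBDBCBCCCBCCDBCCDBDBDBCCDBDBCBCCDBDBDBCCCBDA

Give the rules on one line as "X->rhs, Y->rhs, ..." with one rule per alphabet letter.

  step 3 ⇒ step 4: CBCCCBCCDBCCDBDBCBCCCBCCDBCCCBDA ⇒ DB·CC·DB·DB·DB·CC·DB·DB·CB·CC·DB·DB·CB·CC·CB·CC·DB·CC·DB·DB·DB·CC·DB·DB·CB·CC·DB·DB·DB·CC·CB·DA
    A ↦ DA
    B ↦ CC
    C ↦ DB
    D ↦ CB

A->DA, B->CC, C->DB, D->CB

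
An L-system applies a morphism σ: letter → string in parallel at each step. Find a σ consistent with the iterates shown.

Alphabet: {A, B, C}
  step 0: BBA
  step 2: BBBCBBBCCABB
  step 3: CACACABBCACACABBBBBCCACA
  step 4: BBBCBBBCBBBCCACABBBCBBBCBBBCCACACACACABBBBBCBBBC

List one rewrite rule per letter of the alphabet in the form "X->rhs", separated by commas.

A->BC, B->CA, C->BB

  step 3 ⇒ step 4: CACACABBCACACABBBBBCCACA ⇒ BB·BC·BB·BC·BB·BC·CA·CA·BB·BC·BB·BC·BB·BC·CA·CA·CA·CA·CA·BB·BB·BC·BB·BC
    A ↦ BC
    B ↦ CA
    C ↦ BB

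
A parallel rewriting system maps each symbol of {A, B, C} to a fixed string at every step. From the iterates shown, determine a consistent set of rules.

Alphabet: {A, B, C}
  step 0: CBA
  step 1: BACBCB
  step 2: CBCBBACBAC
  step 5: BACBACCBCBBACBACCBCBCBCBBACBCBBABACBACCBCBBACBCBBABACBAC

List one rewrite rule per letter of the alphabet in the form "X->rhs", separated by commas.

A->BCB, B->C, C->BA

  step 1 ⇒ step 2: BACBCB ⇒ C·BCB·BA·C·BA·C
    A ↦ BCB
    B ↦ C
    C ↦ BA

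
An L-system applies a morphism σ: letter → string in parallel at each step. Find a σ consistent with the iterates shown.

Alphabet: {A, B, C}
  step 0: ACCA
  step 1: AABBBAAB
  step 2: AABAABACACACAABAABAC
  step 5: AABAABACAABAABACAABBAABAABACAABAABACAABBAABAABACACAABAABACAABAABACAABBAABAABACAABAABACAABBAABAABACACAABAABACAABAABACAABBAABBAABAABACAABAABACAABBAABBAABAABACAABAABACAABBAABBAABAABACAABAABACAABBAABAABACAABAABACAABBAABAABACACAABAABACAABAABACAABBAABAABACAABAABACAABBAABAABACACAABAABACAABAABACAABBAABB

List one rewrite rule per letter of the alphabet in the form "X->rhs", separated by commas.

A->AAB, B->AC, C->B

  step 1 ⇒ step 2: AABBBAAB ⇒ AAB·AAB·AC·AC·AC·AAB·AAB·AC
    A ↦ AAB
    B ↦ AC
  step 0 ⇒ step 1: ACCA ⇒ AAB·B·B·AAB
    C ↦ B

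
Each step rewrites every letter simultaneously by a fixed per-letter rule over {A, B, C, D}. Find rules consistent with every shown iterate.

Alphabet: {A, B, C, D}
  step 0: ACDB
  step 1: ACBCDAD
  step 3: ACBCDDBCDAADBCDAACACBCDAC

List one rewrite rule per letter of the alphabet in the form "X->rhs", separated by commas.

A->AC, B->D, C->BCD, D->A

  step 0 ⇒ step 1: ACDB ⇒ AC·BCD·A·D
    A ↦ AC
    B ↦ D
    C ↦ BCD
    D ↦ A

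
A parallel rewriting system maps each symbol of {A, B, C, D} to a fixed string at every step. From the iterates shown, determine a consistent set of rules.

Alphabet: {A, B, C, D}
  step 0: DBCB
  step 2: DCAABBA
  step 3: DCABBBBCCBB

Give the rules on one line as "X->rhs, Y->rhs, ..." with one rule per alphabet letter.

A->BB, B->C, C->A, D->DC

  step 2 ⇒ step 3: DCAABBA ⇒ DC·A·BB·BB·C·C·BB
    A ↦ BB
    B ↦ C
    C ↦ A
    D ↦ DC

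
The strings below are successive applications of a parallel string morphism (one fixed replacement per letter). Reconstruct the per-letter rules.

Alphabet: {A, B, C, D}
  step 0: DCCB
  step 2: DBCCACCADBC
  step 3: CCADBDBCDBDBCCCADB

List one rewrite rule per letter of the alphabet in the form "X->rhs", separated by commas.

  step 2 ⇒ step 3: DBCCACCADBC ⇒ C·CA·DB·DB·C·DB·DB·C·C·CA·DB
    A ↦ C
    B ↦ CA
    C ↦ DB
    D ↦ C

A->C, B->CA, C->DB, D->C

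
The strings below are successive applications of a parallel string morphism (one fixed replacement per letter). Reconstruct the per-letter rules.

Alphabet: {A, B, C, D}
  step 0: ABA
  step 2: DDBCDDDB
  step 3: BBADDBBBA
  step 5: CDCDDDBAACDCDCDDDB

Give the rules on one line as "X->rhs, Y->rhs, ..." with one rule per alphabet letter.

  step 2 ⇒ step 3: DDBCDDDB ⇒ B·B·A·DD·B·B·B·A
    B ↦ A
    C ↦ DD
    D ↦ B
    A ↦ CD  (constrained at step 0)

A->CD, B->A, C->DD, D->B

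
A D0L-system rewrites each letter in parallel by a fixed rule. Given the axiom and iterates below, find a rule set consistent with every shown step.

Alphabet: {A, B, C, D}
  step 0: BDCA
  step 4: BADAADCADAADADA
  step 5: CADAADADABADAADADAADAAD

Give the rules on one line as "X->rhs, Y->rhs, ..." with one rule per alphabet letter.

  step 4 ⇒ step 5: BADAADCADAADADA ⇒ C·AD·A·AD·AD·A·B·AD·A·AD·AD·A·AD·A·AD
    A ↦ AD
    B ↦ C
    C ↦ B
    D ↦ A

A->AD, B->C, C->B, D->A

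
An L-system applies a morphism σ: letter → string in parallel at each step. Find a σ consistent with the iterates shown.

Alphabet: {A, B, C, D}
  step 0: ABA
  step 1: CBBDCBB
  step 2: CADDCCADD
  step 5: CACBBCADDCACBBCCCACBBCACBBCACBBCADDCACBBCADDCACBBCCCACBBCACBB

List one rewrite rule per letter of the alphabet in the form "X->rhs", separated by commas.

A->CBB, B->D, C->CA, D->C

  step 1 ⇒ step 2: CBBDCBB ⇒ CA·D·D·C·CA·D·D
    B ↦ D
    C ↦ CA
    D ↦ C
  step 0 ⇒ step 1: ABA ⇒ CBB·D·CBB
    A ↦ CBB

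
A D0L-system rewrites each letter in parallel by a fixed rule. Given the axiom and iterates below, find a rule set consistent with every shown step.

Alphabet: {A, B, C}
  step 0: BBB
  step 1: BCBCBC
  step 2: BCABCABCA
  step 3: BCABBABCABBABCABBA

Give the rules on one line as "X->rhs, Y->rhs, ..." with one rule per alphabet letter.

  step 2 ⇒ step 3: BCABCABCA ⇒ BC·A·BBA·BC·A·BBA·BC·A·BBA
    A ↦ BBA
    B ↦ BC
    C ↦ A

A->BBA, B->BC, C->A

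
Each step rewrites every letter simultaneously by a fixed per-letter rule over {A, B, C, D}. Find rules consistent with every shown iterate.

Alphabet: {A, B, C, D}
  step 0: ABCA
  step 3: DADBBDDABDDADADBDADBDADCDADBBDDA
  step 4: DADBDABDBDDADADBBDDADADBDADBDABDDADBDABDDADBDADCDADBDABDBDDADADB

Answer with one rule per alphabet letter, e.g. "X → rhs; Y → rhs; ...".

  step 3 ⇒ step 4: DADBBDDABDDADADBDADBDADCDADBBDDA ⇒ DA·DB·DA·BD·BD·DA·DA·DB·BD·DA·DA·DB·DA·DB·DA·BD·DA·DB·DA·BD·DA·DB·DA·DC·DA·DB·DA·BD·BD·DA·DA·DB
    A ↦ DB
    B ↦ BD
    C ↦ DC
    D ↦ DA

A->DB, B->BD, C->DC, D->DA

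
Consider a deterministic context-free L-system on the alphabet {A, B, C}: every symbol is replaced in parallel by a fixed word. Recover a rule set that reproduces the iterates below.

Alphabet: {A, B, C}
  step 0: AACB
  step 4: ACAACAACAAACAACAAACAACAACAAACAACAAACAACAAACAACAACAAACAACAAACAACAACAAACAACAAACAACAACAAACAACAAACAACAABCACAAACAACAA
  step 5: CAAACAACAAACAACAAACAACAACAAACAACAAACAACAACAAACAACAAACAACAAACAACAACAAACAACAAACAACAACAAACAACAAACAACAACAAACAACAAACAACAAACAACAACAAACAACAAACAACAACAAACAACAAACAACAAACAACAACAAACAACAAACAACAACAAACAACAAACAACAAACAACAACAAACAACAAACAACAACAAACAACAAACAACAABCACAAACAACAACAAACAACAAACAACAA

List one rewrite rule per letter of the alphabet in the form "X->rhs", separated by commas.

  step 4 ⇒ step 5: ACAACAACAAACAACAAACAACAACAAACAACAAACAACAAACAACAACAAACAACAAACAACAACAAACAACAAACAACAACAAACAACAAACAACAABCACAAACAACAA ⇒ CAA·A·CAA·CAA·A·CAA·CAA·A·CAA·CAA·CAA·A·CAA·CAA·A·CAA·CAA·CAA·A·CAA·CAA·A·CAA·CAA·A·CAA·CAA·CAA·A·CAA·CAA·A·CAA·CAA·CAA·A·CAA·CAA·A·CAA·CAA·CAA·A·CAA·CAA·A·CAA·CAA·A·CAA·CAA·CAA·A·CAA·CAA·A·CAA·CAA·CAA·A·CAA·CAA·A·CAA·CAA·A·CAA·CAA·CAA·A·CAA·CAA·A·CAA·CAA·CAA·A·CAA·CAA·A·CAA·CAA·A·CAA·CAA·CAA·A·CAA·CAA·A·CAA·CAA·CAA·A·CAA·CAA·A·CAA·CAA·BC·A·CAA·A·CAA·CAA·CAA·A·CAA·CAA·A·CAA·CAA
    A ↦ CAA
    B ↦ BC
    C ↦ A

A->CAA, B->BC, C->A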